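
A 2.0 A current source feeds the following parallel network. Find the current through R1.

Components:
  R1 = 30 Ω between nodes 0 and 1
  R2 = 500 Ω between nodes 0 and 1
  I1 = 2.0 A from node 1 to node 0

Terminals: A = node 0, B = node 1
All resistors sit directly between nodes 0 and 1, so they are in parallel and share one voltage V; the full source current 2 A splits among them.
1/R_par = 1/30 + 1/500 = 0.03533 S  =>  R_par = 28.3 Ω
V = I × R_par = 2 × 28.3 = 56.6 V
I_R1 = V/R1 = 56.6/30 = 1.887 A

Final answer: 1.887 A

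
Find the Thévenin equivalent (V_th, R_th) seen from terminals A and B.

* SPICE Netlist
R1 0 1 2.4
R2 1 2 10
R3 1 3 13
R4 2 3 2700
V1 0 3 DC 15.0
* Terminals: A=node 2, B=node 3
Step 1 — V_th is the open-circuit voltage V_A - V_B (nothing connected across the terminals).
Nodal analysis, taking node 3 as the 0 V reference.
Source V1 fixes V_0 = 15 V.
KCL at each unknown node (sum of currents leaving = 0; resistances in Ω):
  Node 1: (V_1 - 15)/2.4 + (V_1 - V_2)/10 + (V_1 - 0)/13 = 0
  Node 2: (V_2 - V_1)/10 + (V_2 - 0)/2700 = 0
Collecting terms (coefficients in siemens):
  0.5936·V_1 - 0.1·V_2 = 6.25
  0.1004·V_2 - 0.1·V_1 = 0
Determinant D = (0.5936)(0.1004) - (-0.1)(-0.1) = 0.04958
V_1 = [(6.25)(0.1004) - (-0.1)(0)]/D = 12.65 V
V_2 = [(0.5936)(0) - (6.25)(-0.1)]/D = 12.61 V
V_th = V_2 - V_3 = 12.61 - 0 = 12.61 V
Step 2 — R_th: zero the source — replace V1 by a short circuit (node 3 merges into node 0) — and find the resistance seen between A (node 2) and B (node 0).
Reduce the network between node 2 (A) and node 0 (B) by series/parallel combination:
  Rp1 = R1 ‖ R3 (parallel, both between nodes 0 and 1) = 1/(1/2.4 + 1/13) = 2.026 Ω
  Rs1 = R2 + Rp1 (series, joined only at node 1) = 10 + 2.026 = 12.03 Ω
  Rp2 = R4 ‖ Rs1 (parallel, both between nodes 0 and 2) = 1/(1/2700 + 1/12.03) = 11.97 Ω
R_th = 11.97 Ω

Final answer: V_th = 12.61 V, R_th = 11.97 Ω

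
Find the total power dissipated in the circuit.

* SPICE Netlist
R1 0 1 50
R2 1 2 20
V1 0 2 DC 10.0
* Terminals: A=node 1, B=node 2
Nodal analysis, taking node 2 as the 0 V reference.
Source V1 fixes V_0 = 10 V.
KCL at each unknown node (sum of currents leaving = 0; resistances in Ω):
  Node 1: (V_1 - 10)/50 + (V_1 - 0)/20 = 0
Collecting terms: 0.07 × V_1 = 0.2  =>  V_1 = 2.857 V
Power in each resistor, P = (ΔV)²/R:
  P_R1 = (10 - 2.857)²/50 = 1.02 W
  P_R2 = (2.857 - 0)²/20 = 0.4082 W
P_total = P_R1 + P_R2 = 1.429 W

Final answer: 1.429 W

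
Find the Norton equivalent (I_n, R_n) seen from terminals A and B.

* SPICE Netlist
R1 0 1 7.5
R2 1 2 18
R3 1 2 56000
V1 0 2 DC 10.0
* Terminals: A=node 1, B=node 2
Find the Thévenin equivalent first; then I_n = V_th/R_th and R_n = R_th.
Step 1 — V_th is the open-circuit voltage V_A - V_B (nothing connected across the terminals).
Nodal analysis, taking node 2 as the 0 V reference.
Source V1 fixes V_0 = 10 V.
KCL at each unknown node (sum of currents leaving = 0; resistances in Ω):
  Node 1: (V_1 - 10)/7.5 + (V_1 - 0)/18 + (V_1 - 0)/56000 = 0
Collecting terms: 0.1889 × V_1 = 1.333  =>  V_1 = 7.058 V
V_th = V_1 - V_2 = 7.058 - 0 = 7.058 V
Step 2 — R_th: zero the source — replace V1 by a short circuit (node 2 merges into node 0) — and find the resistance seen between A (node 1) and B (node 0).
Reduce the network between node 1 (A) and node 0 (B) by series/parallel combination:
  Rp1 = R1 ‖ R2 ‖ R3 (parallel, all between nodes 0 and 1) = 1/(1/7.5 + 1/18 + 1/56000) = 5.294 Ω
R_th = 5.294 Ω
I_n = V_th/R_th = 7.058/5.294 = 1.333 A, and R_n = R_th = 5.294 Ω

Final answer: I_n = 1.333 A, R_n = 5.294 Ω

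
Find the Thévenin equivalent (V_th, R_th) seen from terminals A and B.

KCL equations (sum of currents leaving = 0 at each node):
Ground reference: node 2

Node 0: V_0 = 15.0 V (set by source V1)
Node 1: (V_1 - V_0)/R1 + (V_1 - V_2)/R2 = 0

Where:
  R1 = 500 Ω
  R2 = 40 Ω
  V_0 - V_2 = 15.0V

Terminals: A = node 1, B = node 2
Step 1 — V_th is the open-circuit voltage V_A - V_B (nothing connected across the terminals).
Nodal analysis, taking node 2 as the 0 V reference.
Source V1 fixes V_0 = 15 V.
KCL at each unknown node (sum of currents leaving = 0; resistances in Ω):
  Node 1: (V_1 - 15)/500 + (V_1 - 0)/40 = 0
Collecting terms: 0.027 × V_1 = 0.03  =>  V_1 = 1.111 V
V_th = V_1 - V_2 = 1.111 - 0 = 1.111 V
Step 2 — R_th: zero the source — replace V1 by a short circuit (node 2 merges into node 0) — and find the resistance seen between A (node 1) and B (node 0).
Reduce the network between node 1 (A) and node 0 (B) by series/parallel combination:
  Rp1 = R1 ‖ R2 (parallel, both between nodes 0 and 1) = 1/(1/500 + 1/40) = 37.04 Ω
R_th = 37.04 Ω

Final answer: V_th = 1.111 V, R_th = 37.04 Ω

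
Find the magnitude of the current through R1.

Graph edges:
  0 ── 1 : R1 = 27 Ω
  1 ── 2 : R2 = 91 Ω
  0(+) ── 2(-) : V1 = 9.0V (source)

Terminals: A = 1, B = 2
Nodal analysis, taking node 2 as the 0 V reference.
Source V1 fixes V_0 = 9 V.
KCL at each unknown node (sum of currents leaving = 0; resistances in Ω):
  Node 1: (V_1 - 9)/27 + (V_1 - 0)/91 = 0
Collecting terms: 0.04803 × V_1 = 0.3333  =>  V_1 = 6.941 V
I_R1 = (V_0 - V_1)/R1 = (9 - 6.941)/27 = 0.07627 A
|I_R1| = 0.07627 A

Final answer: |I_R1| = 0.07627 A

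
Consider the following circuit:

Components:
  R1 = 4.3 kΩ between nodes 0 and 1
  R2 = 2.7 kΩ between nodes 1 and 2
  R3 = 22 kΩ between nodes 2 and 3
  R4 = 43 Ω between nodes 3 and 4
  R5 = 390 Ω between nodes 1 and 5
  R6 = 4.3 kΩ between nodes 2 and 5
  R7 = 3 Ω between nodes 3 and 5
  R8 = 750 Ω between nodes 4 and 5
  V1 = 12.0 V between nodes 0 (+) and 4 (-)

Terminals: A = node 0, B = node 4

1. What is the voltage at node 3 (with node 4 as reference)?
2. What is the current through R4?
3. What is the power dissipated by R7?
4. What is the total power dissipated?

Nodal analysis, taking node 4 as the 0 V reference.
Source V1 fixes V_0 = 12 V.
KCL at each unknown node (sum of currents leaving = 0; resistances in Ω):
  Node 1: (V_1 - 12)/4300 + (V_1 - V_2)/2700 + (V_1 - V_5)/390 = 0
  Node 2: (V_2 - V_1)/2700 + (V_2 - V_3)/22000 + (V_2 - V_5)/4300 = 0
  Node 3: (V_3 - V_2)/22000 + (V_3 - 0)/43 + (V_3 - V_5)/3 = 0
  Node 5: (V_5 - V_1)/390 + (V_5 - V_2)/4300 + (V_5 - V_3)/3 + (V_5 - 0)/750 = 0
Collecting terms (coefficients in siemens):
  0.003167·V_1 - 0.0003704·V_2 - 0.002564·V_5 = 0.002791
  0.0006484·V_2 - 0.0003704·V_1 - 0.00004545·V_3 - 0.0002326·V_5 = 0
  0.3566·V_3 - 0.00004545·V_2 - 0.3333·V_5 = 0
  0.3375·V_5 - 0.002564·V_1 - 0.0002326·V_2 - 0.3333·V_3 = 0
Solving these 4 simultaneous equations (Gaussian elimination) gives:
  V_1 = 1.046 V, V_2 = 0.6442 V, V_3 = 0.1032 V, V_5 = 0.1103 V
Part 1:
  Read off the nodal solution: V_3 = 0.1032 V
Part 2:
  I_R4 = (V_3 - V_4)/R4 = (0.1032 - 0)/43 = 0.0024 A
  Magnitude: I_R4 = 0.0024 A
Part 3:
  I_R7 = (V_3 - V_5)/R7 = (0.1032 - 0.1103)/3 = -0.002376 A
  P_R7 = I_R7² × R7 = (-0.002376)² × 3 = 0.00001693 W
Part 4:
  Power in each resistor, P = (ΔV)²/R:
    P_R1 = (12 - 1.046)²/4300 = 0.02791 W
    P_R2 = (1.046 - 0.6442)²/2700 = 0.00005974 W
    P_R3 = (0.6442 - 0.1032)²/22000 = 0.0000133 W
    P_R4 = (0.1032 - 0)²/43 = 0.0002478 W
    P_R5 = (1.046 - 0.1103)²/390 = 0.002244 W
    P_R6 = (0.6442 - 0.1103)²/4300 = 0.00006629 W
    P_R7 = (0.1032 - 0.1103)²/3 = 0.00001693 W
    P_R8 = (0 - 0.1103)²/750 = 0.00001623 W
  P_total = P_R1 + P_R2 + P_R3 + P_R4 + P_R5 + P_R6 + P_R7 + P_R8 = 0.03057 W

Final answers:
1. V_3 = 0.1032 V
2. I_R4 = 0.0024 A
3. P_R7 = 1.693e-05 W
4. P_total = 0.03057 W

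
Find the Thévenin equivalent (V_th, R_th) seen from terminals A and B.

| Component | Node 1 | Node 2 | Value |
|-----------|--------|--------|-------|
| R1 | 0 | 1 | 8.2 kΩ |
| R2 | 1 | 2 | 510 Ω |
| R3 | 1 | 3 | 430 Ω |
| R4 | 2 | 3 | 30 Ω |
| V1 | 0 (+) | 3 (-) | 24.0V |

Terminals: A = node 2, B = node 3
Step 1 — V_th is the open-circuit voltage V_A - V_B (nothing connected across the terminals).
Nodal analysis, taking node 3 as the 0 V reference.
Source V1 fixes V_0 = 24 V.
KCL at each unknown node (sum of currents leaving = 0; resistances in Ω):
  Node 1: (V_1 - 24)/8200 + (V_1 - V_2)/510 + (V_1 - 0)/430 = 0
  Node 2: (V_2 - V_1)/510 + (V_2 - 0)/30 = 0
Collecting terms (coefficients in siemens):
  0.004408·V_1 - 0.001961·V_2 = 0.002927
  0.03529·V_2 - 0.001961·V_1 = 0
Determinant D = (0.004408)(0.03529) - (-0.001961)(-0.001961) = 0.0001517
V_1 = [(0.002927)(0.03529) - (-0.001961)(0)]/D = 0.6808 V
V_2 = [(0.004408)(0) - (0.002927)(-0.001961)]/D = 0.03782 V
V_th = V_2 - V_3 = 0.03782 - 0 = 0.03782 V
Step 2 — R_th: zero the source — replace V1 by a short circuit (node 3 merges into node 0) — and find the resistance seen between A (node 2) and B (node 0).
Reduce the network between node 2 (A) and node 0 (B) by series/parallel combination:
  Rp1 = R1 ‖ R3 (parallel, both between nodes 0 and 1) = 1/(1/8200 + 1/430) = 408.6 Ω
  Rs1 = R2 + Rp1 (series, joined only at node 1) = 510 + 408.6 = 918.6 Ω
  Rp2 = R4 ‖ Rs1 (parallel, both between nodes 0 and 2) = 1/(1/30 + 1/918.6) = 29.05 Ω
R_th = 29.05 Ω

Final answer: V_th = 0.03782 V, R_th = 29.05 Ω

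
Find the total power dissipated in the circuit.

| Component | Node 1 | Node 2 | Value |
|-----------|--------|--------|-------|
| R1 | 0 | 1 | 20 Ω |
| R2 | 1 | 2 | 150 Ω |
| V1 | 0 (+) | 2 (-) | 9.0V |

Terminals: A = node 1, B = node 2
Nodal analysis, taking node 2 as the 0 V reference.
Source V1 fixes V_0 = 9 V.
KCL at each unknown node (sum of currents leaving = 0; resistances in Ω):
  Node 1: (V_1 - 9)/20 + (V_1 - 0)/150 = 0
Collecting terms: 0.05667 × V_1 = 0.45  =>  V_1 = 7.941 V
Power in each resistor, P = (ΔV)²/R:
  P_R1 = (9 - 7.941)²/20 = 0.05606 W
  P_R2 = (7.941 - 0)²/150 = 0.4204 W
P_total = P_R1 + P_R2 = 0.4765 W

Final answer: 0.4765 W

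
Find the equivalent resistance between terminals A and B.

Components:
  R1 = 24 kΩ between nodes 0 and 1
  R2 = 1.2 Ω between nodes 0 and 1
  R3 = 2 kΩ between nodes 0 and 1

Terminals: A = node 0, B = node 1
Reduce the network between node 0 (A) and node 1 (B) by series/parallel combination:
  Rp1 = R1 ‖ R2 ‖ R3 (parallel, all between nodes 0 and 1) = 1/(1/24000 + 1/1.2 + 1/2000) = 1.199 Ω
R_eq = 1.199 Ω

Final answer: 1.199 Ω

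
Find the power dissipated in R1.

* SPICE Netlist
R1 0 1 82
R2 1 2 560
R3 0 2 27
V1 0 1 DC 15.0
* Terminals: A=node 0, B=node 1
Nodal analysis, taking node 1 as the 0 V reference.
Source V1 fixes V_0 = 15 V.
KCL at each unknown node (sum of currents leaving = 0; resistances in Ω):
  Node 2: (V_2 - 0)/560 + (V_2 - 15)/27 = 0
Collecting terms: 0.03882 × V_2 = 0.5556  =>  V_2 = 14.31 V
I_R1 = (V_0 - V_1)/R1 = (15 - 0)/82 = 0.1829 A
P_R1 = I_R1² × R1 = (0.1829)² × 82 = 2.744 W

Final answer: 2.744 W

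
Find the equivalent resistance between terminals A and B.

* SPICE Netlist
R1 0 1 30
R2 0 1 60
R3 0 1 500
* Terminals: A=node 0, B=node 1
Reduce the network between node 0 (A) and node 1 (B) by series/parallel combination:
  Rp1 = R1 ‖ R2 ‖ R3 (parallel, all between nodes 0 and 1) = 1/(1/30 + 1/60 + 1/500) = 19.23 Ω
R_eq = 19.23 Ω

Final answer: 19.23 Ω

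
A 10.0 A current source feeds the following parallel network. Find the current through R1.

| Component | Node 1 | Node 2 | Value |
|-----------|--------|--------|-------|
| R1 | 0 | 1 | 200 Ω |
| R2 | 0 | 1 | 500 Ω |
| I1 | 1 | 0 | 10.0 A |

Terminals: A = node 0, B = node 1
All resistors sit directly between nodes 0 and 1, so they are in parallel and share one voltage V; the full source current 10 A splits among them.
1/R_par = 1/200 + 1/500 = 0.007 S  =>  R_par = 142.9 Ω
V = I × R_par = 10 × 142.9 = 1429 V
I_R1 = V/R1 = 1429/200 = 7.143 A

Final answer: 7.143 A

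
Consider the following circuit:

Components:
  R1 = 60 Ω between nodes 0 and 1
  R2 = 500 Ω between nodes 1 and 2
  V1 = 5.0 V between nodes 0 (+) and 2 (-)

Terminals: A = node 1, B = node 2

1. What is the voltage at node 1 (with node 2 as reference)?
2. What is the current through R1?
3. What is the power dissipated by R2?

Nodal analysis, taking node 2 as the 0 V reference.
Source V1 fixes V_0 = 5 V.
KCL at each unknown node (sum of currents leaving = 0; resistances in Ω):
  Node 1: (V_1 - 5)/60 + (V_1 - 0)/500 = 0
Collecting terms: 0.01867 × V_1 = 0.08333  =>  V_1 = 4.464 V
Part 1:
  Read off the nodal solution: V_1 = 4.464 V
Part 2:
  I_R1 = (V_0 - V_1)/R1 = (5 - 4.464)/60 = 0.008929 A
  Magnitude: I_R1 = 0.008929 A
Part 3:
  I_R2 = (V_1 - V_2)/R2 = (4.464 - 0)/500 = 0.008929 A
  P_R2 = I_R2² × R2 = (0.008929)² × 500 = 0.03986 W

Final answers:
1. V_1 = 4.464 V
2. I_R1 = 0.008929 A
3. P_R2 = 0.03986 W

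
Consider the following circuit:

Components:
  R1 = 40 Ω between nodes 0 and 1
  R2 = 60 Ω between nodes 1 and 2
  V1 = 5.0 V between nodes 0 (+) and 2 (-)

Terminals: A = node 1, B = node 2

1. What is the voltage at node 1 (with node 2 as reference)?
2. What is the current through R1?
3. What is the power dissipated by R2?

Nodal analysis, taking node 2 as the 0 V reference.
Source V1 fixes V_0 = 5 V.
KCL at each unknown node (sum of currents leaving = 0; resistances in Ω):
  Node 1: (V_1 - 5)/40 + (V_1 - 0)/60 = 0
Collecting terms: 0.04167 × V_1 = 0.125  =>  V_1 = 3 V
Part 1:
  Read off the nodal solution: V_1 = 3 V
Part 2:
  I_R1 = (V_0 - V_1)/R1 = (5 - 3)/40 = 0.05 A
  Magnitude: I_R1 = 0.05 A
Part 3:
  I_R2 = (V_1 - V_2)/R2 = (3 - 0)/60 = 0.05 A
  P_R2 = I_R2² × R2 = (0.05)² × 60 = 0.15 W

Final answers:
1. V_1 = 3 V
2. I_R1 = 0.05 A
3. P_R2 = 0.15 W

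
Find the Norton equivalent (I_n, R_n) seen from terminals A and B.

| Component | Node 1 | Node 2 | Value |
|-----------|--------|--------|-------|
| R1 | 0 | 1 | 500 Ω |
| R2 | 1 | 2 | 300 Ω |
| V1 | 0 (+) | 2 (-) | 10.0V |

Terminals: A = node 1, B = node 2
Find the Thévenin equivalent first; then I_n = V_th/R_th and R_n = R_th.
Step 1 — V_th is the open-circuit voltage V_A - V_B (nothing connected across the terminals).
Nodal analysis, taking node 2 as the 0 V reference.
Source V1 fixes V_0 = 10 V.
KCL at each unknown node (sum of currents leaving = 0; resistances in Ω):
  Node 1: (V_1 - 10)/500 + (V_1 - 0)/300 = 0
Collecting terms: 0.005333 × V_1 = 0.02  =>  V_1 = 3.75 V
V_th = V_1 - V_2 = 3.75 - 0 = 3.75 V
Step 2 — R_th: zero the source — replace V1 by a short circuit (node 2 merges into node 0) — and find the resistance seen between A (node 1) and B (node 0).
Reduce the network between node 1 (A) and node 0 (B) by series/parallel combination:
  Rp1 = R1 ‖ R2 (parallel, both between nodes 0 and 1) = 1/(1/500 + 1/300) = 187.5 Ω
R_th = 187.5 Ω
I_n = V_th/R_th = 3.75/187.5 = 0.02 A, and R_n = R_th = 187.5 Ω

Final answer: I_n = 0.02 A, R_n = 187.5 Ω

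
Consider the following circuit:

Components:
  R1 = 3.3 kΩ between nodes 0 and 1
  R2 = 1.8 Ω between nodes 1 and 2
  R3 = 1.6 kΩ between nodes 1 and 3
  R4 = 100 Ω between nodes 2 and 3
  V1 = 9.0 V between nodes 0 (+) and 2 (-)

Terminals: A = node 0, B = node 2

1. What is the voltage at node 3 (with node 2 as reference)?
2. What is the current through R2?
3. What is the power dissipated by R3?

Nodal analysis, taking node 2 as the 0 V reference.
Source V1 fixes V_0 = 9 V.
KCL at each unknown node (sum of currents leaving = 0; resistances in Ω):
  Node 1: (V_1 - 9)/3300 + (V_1 - 0)/1.8 + (V_1 - V_3)/1600 = 0
  Node 3: (V_3 - V_1)/1600 + (V_3 - 0)/100 = 0
Collecting terms (coefficients in siemens):
  0.5565·V_1 - 0.000625·V_3 = 0.002727
  0.01063·V_3 - 0.000625·V_1 = 0
Determinant D = (0.5565)(0.01063) - (-0.000625)(-0.000625) = 0.005912
V_1 = [(0.002727)(0.01063) - (-0.000625)(0)]/D = 0.004901 V
V_3 = [(0.5565)(0) - (0.002727)(-0.000625)]/D = 0.0002883 V
Part 1:
  Read off the nodal solution: V_3 = 0.0002883 V
Part 2:
  I_R2 = (V_1 - V_2)/R2 = (0.004901 - 0)/1.8 = 0.002723 A
  Magnitude: I_R2 = 0.002723 A
Part 3:
  I_R3 = (V_1 - V_3)/R3 = (0.004901 - 0.0002883)/1600 = 0.000002883 A
  P_R3 = I_R3² × R3 = (0.000002883)² × 1600 = 0.0000000133 W

Final answers:
1. V_3 = 0.0002883 V
2. I_R2 = 0.002723 A
3. P_R3 = 1.33e-08 W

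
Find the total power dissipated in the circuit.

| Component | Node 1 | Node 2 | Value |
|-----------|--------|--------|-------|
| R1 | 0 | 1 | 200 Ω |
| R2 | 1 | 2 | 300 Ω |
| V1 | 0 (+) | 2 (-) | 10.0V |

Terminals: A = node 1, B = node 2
Nodal analysis, taking node 2 as the 0 V reference.
Source V1 fixes V_0 = 10 V.
KCL at each unknown node (sum of currents leaving = 0; resistances in Ω):
  Node 1: (V_1 - 10)/200 + (V_1 - 0)/300 = 0
Collecting terms: 0.008333 × V_1 = 0.05  =>  V_1 = 6 V
Power in each resistor, P = (ΔV)²/R:
  P_R1 = (10 - 6)²/200 = 0.08 W
  P_R2 = (6 - 0)²/300 = 0.12 W
P_total = P_R1 + P_R2 = 0.2 W

Final answer: 0.2 W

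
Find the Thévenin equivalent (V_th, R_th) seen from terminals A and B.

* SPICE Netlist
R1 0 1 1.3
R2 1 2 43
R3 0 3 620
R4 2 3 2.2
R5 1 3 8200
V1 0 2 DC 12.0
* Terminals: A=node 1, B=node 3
Step 1 — V_th is the open-circuit voltage V_A - V_B (nothing connected across the terminals).
Nodal analysis, taking node 2 as the 0 V reference.
Source V1 fixes V_0 = 12 V.
KCL at each unknown node (sum of currents leaving = 0; resistances in Ω):
  Node 1: (V_1 - 12)/1.3 + (V_1 - 0)/43 + (V_1 - V_3)/8200 = 0
  Node 3: (V_3 - 12)/620 + (V_3 - 0)/2.2 + (V_3 - V_1)/8200 = 0
Collecting terms (coefficients in siemens):
  0.7926·V_1 - 0.000122·V_3 = 9.231
  0.4563·V_3 - 0.000122·V_1 = 0.01935
Determinant D = (0.7926)(0.4563) - (-0.000122)(-0.000122) = 0.3617
V_1 = [(9.231)(0.4563) - (-0.000122)(0.01935)]/D = 11.65 V
V_3 = [(0.7926)(0.01935) - (9.231)(-0.000122)]/D = 0.04553 V
V_th = V_1 - V_3 = 11.65 - 0.04553 = 11.6 V
Step 2 — R_th: zero the source — replace V1 by a short circuit (node 2 merges into node 0) — and find the resistance seen between A (node 1) and B (node 3).
Reduce the network between node 1 (A) and node 3 (B) by series/parallel combination:
  Rp1 = R1 ‖ R2 (parallel, both between nodes 0 and 1) = 1/(1/1.3 + 1/43) = 1.262 Ω
  Rp2 = R3 ‖ R4 (parallel, both between nodes 0 and 3) = 1/(1/620 + 1/2.2) = 2.192 Ω
  Rs1 = Rp1 + Rp2 (series, joined only at node 0) = 1.262 + 2.192 = 3.454 Ω
  Rp3 = R5 ‖ Rs1 (parallel, both between nodes 1 and 3) = 1/(1/8200 + 1/3.454) = 3.453 Ω
R_th = 3.453 Ω

Final answer: V_th = 11.6 V, R_th = 3.453 Ω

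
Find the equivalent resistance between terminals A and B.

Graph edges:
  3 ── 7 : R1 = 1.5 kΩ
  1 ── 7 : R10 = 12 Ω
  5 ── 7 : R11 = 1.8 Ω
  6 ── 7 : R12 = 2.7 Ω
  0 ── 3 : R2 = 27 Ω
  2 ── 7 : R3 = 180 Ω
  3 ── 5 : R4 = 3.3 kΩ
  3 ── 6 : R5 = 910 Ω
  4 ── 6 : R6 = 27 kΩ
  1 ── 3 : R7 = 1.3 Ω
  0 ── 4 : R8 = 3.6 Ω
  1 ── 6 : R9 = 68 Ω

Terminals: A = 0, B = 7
The network is not a plain series/parallel combination. Inject a 1 A test current into terminal A (node 0) and return it from terminal B (node 7); then R_eq = V_A / (1 A).
Nodal analysis, taking node 7 as the 0 V reference.
Current source I_test pushes 1 A into node 0 and draws it out of node 7.
KCL at each unknown node (sum of currents leaving = 0; resistances in Ω):
  Node 0: (V_0 - V_3)/27 + (V_0 - V_4)/3.6 - 1 = 0
  Node 1: (V_1 - V_3)/1.3 + (V_1 - V_6)/68 + (V_1 - 0)/12 = 0
  Node 2: (V_2 - 0)/180 = 0
  Node 3: (V_3 - V_0)/27 + (V_3 - V_1)/1.3 + (V_3 - 0)/1500 + (V_3 - V_5)/3300 + (V_3 - V_6)/910 = 0
  Node 4: (V_4 - V_0)/3.6 + (V_4 - V_6)/27000 = 0
  Node 5: (V_5 - V_3)/3300 + (V_5 - 0)/1.8 = 0
  Node 6: (V_6 - V_1)/68 + (V_6 - V_3)/910 + (V_6 - V_4)/27000 + (V_6 - 0)/2.7 = 0
Collecting terms (coefficients in siemens):
  0.3148·V_0 - 0.03704·V_3 - 0.2778·V_4 = 1
  0.8673·V_1 - 0.7692·V_3 - 0.01471·V_6 = 0
  0.005556·V_2 = 0
  0.8083·V_3 - 0.03704·V_0 - 0.7692·V_1 - 0.000303·V_5 - 0.001099·V_6 = 0
  0.2778·V_4 - 0.2778·V_0 - 0.00003704·V_6 = 0
  0.5559·V_5 - 0.000303·V_3 = 0
  0.3862·V_6 - 0.01471·V_1 - 0.001099·V_3 - 0.00003704·V_4 = 0
Solving these 7 simultaneous equations (Gaussian elimination) gives:
  V_0 = 38.25 V, V_1 = 10.01 V, V_2 = 0 V, V_3 = 11.28 V
  V_4 = 38.24 V, V_5 = 0.006151 V, V_6 = 0.4171 V
R_eq = V_0 / 1 A = 38.25 Ω

Final answer: 38.25 Ω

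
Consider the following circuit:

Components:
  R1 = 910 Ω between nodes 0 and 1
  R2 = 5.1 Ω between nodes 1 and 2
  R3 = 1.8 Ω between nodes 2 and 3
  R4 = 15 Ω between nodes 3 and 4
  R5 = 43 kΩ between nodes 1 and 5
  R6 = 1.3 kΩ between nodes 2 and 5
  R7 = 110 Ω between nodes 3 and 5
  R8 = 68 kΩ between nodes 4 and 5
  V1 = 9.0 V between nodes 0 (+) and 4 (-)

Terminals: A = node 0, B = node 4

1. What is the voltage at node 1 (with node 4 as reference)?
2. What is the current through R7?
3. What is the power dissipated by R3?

Nodal analysis, taking node 4 as the 0 V reference.
Source V1 fixes V_0 = 9 V.
KCL at each unknown node (sum of currents leaving = 0; resistances in Ω):
  Node 1: (V_1 - 9)/910 + (V_1 - V_2)/5.1 + (V_1 - V_5)/43000 = 0
  Node 2: (V_2 - V_1)/5.1 + (V_2 - V_3)/1.8 + (V_2 - V_5)/1300 = 0
  Node 3: (V_3 - V_2)/1.8 + (V_3 - 0)/15 + (V_3 - V_5)/110 = 0
  Node 5: (V_5 - V_1)/43000 + (V_5 - V_2)/1300 + (V_5 - V_3)/110 + (V_5 - 0)/68000 = 0
Collecting terms (coefficients in siemens):
  0.1972·V_1 - 0.1961·V_2 - 0.00002326·V_5 = 0.00989
  0.7524·V_2 - 0.1961·V_1 - 0.5556·V_3 - 0.0007692·V_5 = 0
  0.6313·V_3 - 0.5556·V_2 - 0.009091·V_5 = 0
  0.009898·V_5 - 0.00002326·V_1 - 0.0007692·V_2 - 0.009091·V_3 = 0
Solving these 4 simultaneous equations (Gaussian elimination) gives:
  V_1 = 0.2114 V, V_2 = 0.1622 V, V_3 = 0.1448 V, V_5 = 0.1461 V
Part 1:
  Read off the nodal solution: V_1 = 0.2114 V
Part 2:
  I_R7 = (V_3 - V_5)/R7 = (0.1448 - 0.1461)/110 = -0.00001173 A
  Magnitude: I_R7 = 0.00001173 A
Part 3:
  I_R3 = (V_2 - V_3)/R3 = (0.1622 - 0.1448)/1.8 = 0.009644 A
  P_R3 = I_R3² × R3 = (0.009644)² × 1.8 = 0.0001674 W

Final answers:
1. V_1 = 0.2114 V
2. I_R7 = 1.173e-05 A
3. P_R3 = 0.0001674 W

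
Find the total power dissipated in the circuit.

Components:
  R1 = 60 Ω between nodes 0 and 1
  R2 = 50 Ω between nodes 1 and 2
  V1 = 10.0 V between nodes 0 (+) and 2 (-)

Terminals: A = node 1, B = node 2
Nodal analysis, taking node 2 as the 0 V reference.
Source V1 fixes V_0 = 10 V.
KCL at each unknown node (sum of currents leaving = 0; resistances in Ω):
  Node 1: (V_1 - 10)/60 + (V_1 - 0)/50 = 0
Collecting terms: 0.03667 × V_1 = 0.1667  =>  V_1 = 4.545 V
Power in each resistor, P = (ΔV)²/R:
  P_R1 = (10 - 4.545)²/60 = 0.4959 W
  P_R2 = (4.545 - 0)²/50 = 0.4132 W
P_total = P_R1 + P_R2 = 0.9091 W

Final answer: 0.9091 W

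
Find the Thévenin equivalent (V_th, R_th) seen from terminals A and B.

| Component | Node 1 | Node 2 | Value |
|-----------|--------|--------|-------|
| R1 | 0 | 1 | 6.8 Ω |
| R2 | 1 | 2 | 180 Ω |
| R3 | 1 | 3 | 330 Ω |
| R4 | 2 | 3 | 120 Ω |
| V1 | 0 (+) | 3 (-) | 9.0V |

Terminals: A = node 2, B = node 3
Step 1 — V_th is the open-circuit voltage V_A - V_B (nothing connected across the terminals).
Nodal analysis, taking node 3 as the 0 V reference.
Source V1 fixes V_0 = 9 V.
KCL at each unknown node (sum of currents leaving = 0; resistances in Ω):
  Node 1: (V_1 - 9)/6.8 + (V_1 - V_2)/180 + (V_1 - 0)/330 = 0
  Node 2: (V_2 - V_1)/180 + (V_2 - 0)/120 = 0
Collecting terms (coefficients in siemens):
  0.1556·V_1 - 0.005556·V_2 = 1.324
  0.01389·V_2 - 0.005556·V_1 = 0
Determinant D = (0.1556)(0.01389) - (-0.005556)(-0.005556) = 0.002131
V_1 = [(1.324)(0.01389) - (-0.005556)(0)]/D = 8.627 V
V_2 = [(0.1556)(0) - (1.324)(-0.005556)]/D = 3.451 V
V_th = V_2 - V_3 = 3.451 - 0 = 3.451 V
Step 2 — R_th: zero the source — replace V1 by a short circuit (node 3 merges into node 0) — and find the resistance seen between A (node 2) and B (node 0).
Reduce the network between node 2 (A) and node 0 (B) by series/parallel combination:
  Rp1 = R1 ‖ R3 (parallel, both between nodes 0 and 1) = 1/(1/6.8 + 1/330) = 6.663 Ω
  Rs1 = R2 + Rp1 (series, joined only at node 1) = 180 + 6.663 = 186.7 Ω
  Rp2 = R4 ‖ Rs1 (parallel, both between nodes 0 and 2) = 1/(1/120 + 1/186.7) = 73.04 Ω
R_th = 73.04 Ω

Final answer: V_th = 3.451 V, R_th = 73.04 Ω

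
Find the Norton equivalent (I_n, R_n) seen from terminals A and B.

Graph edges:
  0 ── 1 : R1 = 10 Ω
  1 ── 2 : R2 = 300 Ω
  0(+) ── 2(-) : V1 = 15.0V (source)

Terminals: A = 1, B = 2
Find the Thévenin equivalent first; then I_n = V_th/R_th and R_n = R_th.
Step 1 — V_th is the open-circuit voltage V_A - V_B (nothing connected across the terminals).
Nodal analysis, taking node 2 as the 0 V reference.
Source V1 fixes V_0 = 15 V.
KCL at each unknown node (sum of currents leaving = 0; resistances in Ω):
  Node 1: (V_1 - 15)/10 + (V_1 - 0)/300 = 0
Collecting terms: 0.1033 × V_1 = 1.5  =>  V_1 = 14.52 V
V_th = V_1 - V_2 = 14.52 - 0 = 14.52 V
Step 2 — R_th: zero the source — replace V1 by a short circuit (node 2 merges into node 0) — and find the resistance seen between A (node 1) and B (node 0).
Reduce the network between node 1 (A) and node 0 (B) by series/parallel combination:
  Rp1 = R1 ‖ R2 (parallel, both between nodes 0 and 1) = 1/(1/10 + 1/300) = 9.677 Ω
R_th = 9.677 Ω
I_n = V_th/R_th = 14.52/9.677 = 1.5 A, and R_n = R_th = 9.677 Ω

Final answer: I_n = 1.5 A, R_n = 9.677 Ω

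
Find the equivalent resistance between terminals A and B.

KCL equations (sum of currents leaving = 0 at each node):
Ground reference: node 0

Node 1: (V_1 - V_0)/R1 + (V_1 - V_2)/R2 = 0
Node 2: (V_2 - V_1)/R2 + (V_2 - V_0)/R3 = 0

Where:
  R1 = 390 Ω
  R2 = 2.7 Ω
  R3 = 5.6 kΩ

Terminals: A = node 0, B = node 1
Reduce the network between node 0 (A) and node 1 (B) by series/parallel combination:
  Rs1 = R3 + R2 (series, joined only at node 2) = 5600 + 2.7 = 5603 Ω
  Rp1 = R1 ‖ Rs1 (parallel, both between nodes 0 and 1) = 1/(1/390 + 1/5603) = 364.6 Ω
R_eq = 364.6 Ω

Final answer: 364.6 Ω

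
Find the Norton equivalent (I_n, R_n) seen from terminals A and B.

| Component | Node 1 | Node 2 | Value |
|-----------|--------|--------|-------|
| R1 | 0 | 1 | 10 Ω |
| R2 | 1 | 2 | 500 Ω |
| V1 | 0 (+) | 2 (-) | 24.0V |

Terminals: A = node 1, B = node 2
Find the Thévenin equivalent first; then I_n = V_th/R_th and R_n = R_th.
Step 1 — V_th is the open-circuit voltage V_A - V_B (nothing connected across the terminals).
Nodal analysis, taking node 2 as the 0 V reference.
Source V1 fixes V_0 = 24 V.
KCL at each unknown node (sum of currents leaving = 0; resistances in Ω):
  Node 1: (V_1 - 24)/10 + (V_1 - 0)/500 = 0
Collecting terms: 0.102 × V_1 = 2.4  =>  V_1 = 23.53 V
V_th = V_1 - V_2 = 23.53 - 0 = 23.53 V
Step 2 — R_th: zero the source — replace V1 by a short circuit (node 2 merges into node 0) — and find the resistance seen between A (node 1) and B (node 0).
Reduce the network between node 1 (A) and node 0 (B) by series/parallel combination:
  Rp1 = R1 ‖ R2 (parallel, both between nodes 0 and 1) = 1/(1/10 + 1/500) = 9.804 Ω
R_th = 9.804 Ω
I_n = V_th/R_th = 23.53/9.804 = 2.4 A, and R_n = R_th = 9.804 Ω

Final answer: I_n = 2.4 A, R_n = 9.804 Ω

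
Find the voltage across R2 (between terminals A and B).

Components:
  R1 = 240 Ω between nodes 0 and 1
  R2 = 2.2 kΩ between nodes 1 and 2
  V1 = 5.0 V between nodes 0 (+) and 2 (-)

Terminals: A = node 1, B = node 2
R1 and R2 are in series across V1 (node 0 → node 1 → node 2), and the output A–B is taken across R2, so this is a voltage divider.
Series current: I = V1/(R1 + R2) = 5/(240 + 2200) = 5/2440 = 0.002049 A
V_R2 = I × R2 = V1 × R2/(R1 + R2) = 5 × 2200/2440 = 4.508 V

Final answer: 4.508 V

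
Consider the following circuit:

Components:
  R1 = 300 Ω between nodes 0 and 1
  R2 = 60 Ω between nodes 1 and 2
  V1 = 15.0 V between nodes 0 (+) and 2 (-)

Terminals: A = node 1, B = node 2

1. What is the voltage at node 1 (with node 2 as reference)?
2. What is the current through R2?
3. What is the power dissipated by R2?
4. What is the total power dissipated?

Nodal analysis, taking node 2 as the 0 V reference.
Source V1 fixes V_0 = 15 V.
KCL at each unknown node (sum of currents leaving = 0; resistances in Ω):
  Node 1: (V_1 - 15)/300 + (V_1 - 0)/60 = 0
Collecting terms: 0.02 × V_1 = 0.05  =>  V_1 = 2.5 V
Part 1:
  Read off the nodal solution: V_1 = 2.5 V
Part 2:
  I_R2 = (V_1 - V_2)/R2 = (2.5 - 0)/60 = 0.04167 A
  Magnitude: I_R2 = 0.04167 A
Part 3:
  I_R2 = (V_1 - V_2)/R2 = (2.5 - 0)/60 = 0.04167 A
  P_R2 = I_R2² × R2 = (0.04167)² × 60 = 0.1042 W
Part 4:
  Power in each resistor, P = (ΔV)²/R:
    P_R1 = (15 - 2.5)²/300 = 0.5208 W
    P_R2 = (2.5 - 0)²/60 = 0.1042 W
  P_total = P_R1 + P_R2 = 0.625 W

Final answers:
1. V_1 = 2.5 V
2. I_R2 = 0.04167 A
3. P_R2 = 0.1042 W
4. P_total = 0.625 W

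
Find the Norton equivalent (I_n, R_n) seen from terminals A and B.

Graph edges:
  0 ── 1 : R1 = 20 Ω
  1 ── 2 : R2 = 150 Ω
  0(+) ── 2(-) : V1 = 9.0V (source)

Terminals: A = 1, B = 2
Find the Thévenin equivalent first; then I_n = V_th/R_th and R_n = R_th.
Step 1 — V_th is the open-circuit voltage V_A - V_B (nothing connected across the terminals).
Nodal analysis, taking node 2 as the 0 V reference.
Source V1 fixes V_0 = 9 V.
KCL at each unknown node (sum of currents leaving = 0; resistances in Ω):
  Node 1: (V_1 - 9)/20 + (V_1 - 0)/150 = 0
Collecting terms: 0.05667 × V_1 = 0.45  =>  V_1 = 7.941 V
V_th = V_1 - V_2 = 7.941 - 0 = 7.941 V
Step 2 — R_th: zero the source — replace V1 by a short circuit (node 2 merges into node 0) — and find the resistance seen between A (node 1) and B (node 0).
Reduce the network between node 1 (A) and node 0 (B) by series/parallel combination:
  Rp1 = R1 ‖ R2 (parallel, both between nodes 0 and 1) = 1/(1/20 + 1/150) = 17.65 Ω
R_th = 17.65 Ω
I_n = V_th/R_th = 7.941/17.65 = 0.45 A, and R_n = R_th = 17.65 Ω

Final answer: I_n = 0.45 A, R_n = 17.65 Ω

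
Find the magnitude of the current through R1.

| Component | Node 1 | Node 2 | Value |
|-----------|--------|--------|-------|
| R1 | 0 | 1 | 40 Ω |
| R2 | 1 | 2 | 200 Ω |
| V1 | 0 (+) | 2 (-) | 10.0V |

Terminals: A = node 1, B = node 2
Nodal analysis, taking node 2 as the 0 V reference.
Source V1 fixes V_0 = 10 V.
KCL at each unknown node (sum of currents leaving = 0; resistances in Ω):
  Node 1: (V_1 - 10)/40 + (V_1 - 0)/200 = 0
Collecting terms: 0.03 × V_1 = 0.25  =>  V_1 = 8.333 V
I_R1 = (V_0 - V_1)/R1 = (10 - 8.333)/40 = 0.04167 A
|I_R1| = 0.04167 A

Final answer: |I_R1| = 0.04167 A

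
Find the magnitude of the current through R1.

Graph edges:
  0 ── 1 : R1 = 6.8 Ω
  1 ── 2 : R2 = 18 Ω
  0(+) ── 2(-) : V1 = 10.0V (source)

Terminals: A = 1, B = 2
Nodal analysis, taking node 2 as the 0 V reference.
Source V1 fixes V_0 = 10 V.
KCL at each unknown node (sum of currents leaving = 0; resistances in Ω):
  Node 1: (V_1 - 10)/6.8 + (V_1 - 0)/18 = 0
Collecting terms: 0.2026 × V_1 = 1.471  =>  V_1 = 7.258 V
I_R1 = (V_0 - V_1)/R1 = (10 - 7.258)/6.8 = 0.4032 A
|I_R1| = 0.4032 A

Final answer: |I_R1| = 0.4032 A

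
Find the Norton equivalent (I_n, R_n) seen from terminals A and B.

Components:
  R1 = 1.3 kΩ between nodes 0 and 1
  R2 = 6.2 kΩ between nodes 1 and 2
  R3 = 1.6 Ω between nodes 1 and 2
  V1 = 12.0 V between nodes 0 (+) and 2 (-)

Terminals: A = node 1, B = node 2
Find the Thévenin equivalent first; then I_n = V_th/R_th and R_n = R_th.
Step 1 — V_th is the open-circuit voltage V_A - V_B (nothing connected across the terminals).
Nodal analysis, taking node 2 as the 0 V reference.
Source V1 fixes V_0 = 12 V.
KCL at each unknown node (sum of currents leaving = 0; resistances in Ω):
  Node 1: (V_1 - 12)/1300 + (V_1 - 0)/6200 + (V_1 - 0)/1.6 = 0
Collecting terms: 0.6259 × V_1 = 0.009231  =>  V_1 = 0.01475 V
V_th = V_1 - V_2 = 0.01475 - 0 = 0.01475 V
Step 2 — R_th: zero the source — replace V1 by a short circuit (node 2 merges into node 0) — and find the resistance seen between A (node 1) and B (node 0).
Reduce the network between node 1 (A) and node 0 (B) by series/parallel combination:
  Rp1 = R1 ‖ R2 ‖ R3 (parallel, all between nodes 0 and 1) = 1/(1/1300 + 1/6200 + 1/1.6) = 1.598 Ω
R_th = 1.598 Ω
I_n = V_th/R_th = 0.01475/1.598 = 0.009231 A, and R_n = R_th = 1.598 Ω

Final answer: I_n = 0.009231 A, R_n = 1.598 Ω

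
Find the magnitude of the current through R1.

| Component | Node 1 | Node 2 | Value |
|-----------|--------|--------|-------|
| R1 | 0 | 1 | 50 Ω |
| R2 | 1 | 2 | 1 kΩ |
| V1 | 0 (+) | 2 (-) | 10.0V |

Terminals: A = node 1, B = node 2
Nodal analysis, taking node 2 as the 0 V reference.
Source V1 fixes V_0 = 10 V.
KCL at each unknown node (sum of currents leaving = 0; resistances in Ω):
  Node 1: (V_1 - 10)/50 + (V_1 - 0)/1000 = 0
Collecting terms: 0.021 × V_1 = 0.2  =>  V_1 = 9.524 V
I_R1 = (V_0 - V_1)/R1 = (10 - 9.524)/50 = 0.009524 A
|I_R1| = 0.009524 A

Final answer: |I_R1| = 0.009524 A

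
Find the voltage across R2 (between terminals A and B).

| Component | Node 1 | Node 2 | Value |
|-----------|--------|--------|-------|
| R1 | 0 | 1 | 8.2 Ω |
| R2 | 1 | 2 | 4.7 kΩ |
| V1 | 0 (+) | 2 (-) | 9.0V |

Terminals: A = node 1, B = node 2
R1 and R2 are in series across V1 (node 0 → node 1 → node 2), and the output A–B is taken across R2, so this is a voltage divider.
Series current: I = V1/(R1 + R2) = 9/(8.2 + 4700) = 9/4708 = 0.001912 A
V_R2 = I × R2 = V1 × R2/(R1 + R2) = 9 × 4700/4708 = 8.984 V

Final answer: 8.984 V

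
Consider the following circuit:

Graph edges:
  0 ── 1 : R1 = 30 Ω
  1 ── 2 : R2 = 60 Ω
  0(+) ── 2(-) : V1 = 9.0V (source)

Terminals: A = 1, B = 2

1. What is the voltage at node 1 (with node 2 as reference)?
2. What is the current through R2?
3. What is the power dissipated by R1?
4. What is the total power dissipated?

Nodal analysis, taking node 2 as the 0 V reference.
Source V1 fixes V_0 = 9 V.
KCL at each unknown node (sum of currents leaving = 0; resistances in Ω):
  Node 1: (V_1 - 9)/30 + (V_1 - 0)/60 = 0
Collecting terms: 0.05 × V_1 = 0.3  =>  V_1 = 6 V
Part 1:
  Read off the nodal solution: V_1 = 6 V
Part 2:
  I_R2 = (V_1 - V_2)/R2 = (6 - 0)/60 = 0.1 A
  Magnitude: I_R2 = 0.1 A
Part 3:
  I_R1 = (V_0 - V_1)/R1 = (9 - 6)/30 = 0.1 A
  P_R1 = I_R1² × R1 = (0.1)² × 30 = 0.3 W
Part 4:
  Power in each resistor, P = (ΔV)²/R:
    P_R1 = (9 - 6)²/30 = 0.3 W
    P_R2 = (6 - 0)²/60 = 0.6 W
  P_total = P_R1 + P_R2 = 0.9 W

Final answers:
1. V_1 = 6 V
2. I_R2 = 0.1 A
3. P_R1 = 0.3 W
4. P_total = 0.9 W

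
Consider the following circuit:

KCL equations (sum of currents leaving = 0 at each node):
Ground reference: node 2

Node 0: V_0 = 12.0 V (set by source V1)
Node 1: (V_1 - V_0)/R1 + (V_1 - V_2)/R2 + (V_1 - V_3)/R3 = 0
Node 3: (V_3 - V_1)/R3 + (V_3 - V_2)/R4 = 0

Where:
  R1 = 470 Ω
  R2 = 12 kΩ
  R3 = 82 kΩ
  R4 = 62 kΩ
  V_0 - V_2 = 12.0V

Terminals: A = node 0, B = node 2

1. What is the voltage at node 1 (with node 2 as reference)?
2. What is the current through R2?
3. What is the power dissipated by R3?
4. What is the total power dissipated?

Nodal analysis, taking node 2 as the 0 V reference.
Source V1 fixes V_0 = 12 V.
KCL at each unknown node (sum of currents leaving = 0; resistances in Ω):
  Node 1: (V_1 - 12)/470 + (V_1 - 0)/12000 + (V_1 - V_3)/82000 = 0
  Node 3: (V_3 - V_1)/82000 + (V_3 - 0)/62000 = 0
Collecting terms (coefficients in siemens):
  0.002223·V_1 - 0.0000122·V_3 = 0.02553
  0.00002832·V_3 - 0.0000122·V_1 = 0
Determinant D = (0.002223)(0.00002832) - (-0.0000122)(-0.0000122) = 0.00000006282
V_1 = [(0.02553)(0.00002832) - (-0.0000122)(0)]/D = 11.51 V
V_3 = [(0.002223)(0) - (0.02553)(-0.0000122)]/D = 4.956 V
Part 1:
  Read off the nodal solution: V_1 = 11.51 V
Part 2:
  I_R2 = (V_1 - V_2)/R2 = (11.51 - 0)/12000 = 0.0009593 A
  Magnitude: I_R2 = 0.0009593 A
Part 3:
  I_R3 = (V_1 - V_3)/R3 = (11.51 - 4.956)/82000 = 0.00007994 A
  P_R3 = I_R3² × R3 = (0.00007994)² × 82000 = 0.000524 W
Part 4:
  Power in each resistor, P = (ΔV)²/R:
    P_R1 = (12 - 11.51)²/470 = 0.0005076 W
    P_R2 = (11.51 - 0)²/12000 = 0.01104 W
    P_R3 = (11.51 - 4.956)²/82000 = 0.000524 W
    P_R4 = (0 - 4.956)²/62000 = 0.0003962 W
  P_total = P_R1 + P_R2 + P_R3 + P_R4 = 0.01247 W

Final answers:
1. V_1 = 11.51 V
2. I_R2 = 0.0009593 A
3. P_R3 = 0.000524 W
4. P_total = 0.01247 W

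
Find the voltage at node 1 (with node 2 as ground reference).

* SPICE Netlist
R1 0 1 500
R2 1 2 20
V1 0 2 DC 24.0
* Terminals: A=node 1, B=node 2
Nodal analysis, taking node 2 as the 0 V reference.
Source V1 fixes V_0 = 24 V.
KCL at each unknown node (sum of currents leaving = 0; resistances in Ω):
  Node 1: (V_1 - 24)/500 + (V_1 - 0)/20 = 0
Collecting terms: 0.052 × V_1 = 0.048  =>  V_1 = 0.9231 V
The requested potential is V_1 = 0.9231 V.

Final answer: V_1 = 0.9231 V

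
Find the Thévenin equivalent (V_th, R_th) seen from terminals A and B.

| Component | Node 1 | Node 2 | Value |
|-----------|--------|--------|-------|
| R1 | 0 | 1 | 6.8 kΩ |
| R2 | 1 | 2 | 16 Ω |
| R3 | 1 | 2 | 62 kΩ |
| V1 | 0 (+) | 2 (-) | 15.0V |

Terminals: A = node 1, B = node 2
Step 1 — V_th is the open-circuit voltage V_A - V_B (nothing connected across the terminals).
Nodal analysis, taking node 2 as the 0 V reference.
Source V1 fixes V_0 = 15 V.
KCL at each unknown node (sum of currents leaving = 0; resistances in Ω):
  Node 1: (V_1 - 15)/6800 + (V_1 - 0)/16 + (V_1 - 0)/62000 = 0
Collecting terms: 0.06266 × V_1 = 0.002206  =>  V_1 = 0.0352 V
V_th = V_1 - V_2 = 0.0352 - 0 = 0.0352 V
Step 2 — R_th: zero the source — replace V1 by a short circuit (node 2 merges into node 0) — and find the resistance seen between A (node 1) and B (node 0).
Reduce the network between node 1 (A) and node 0 (B) by series/parallel combination:
  Rp1 = R1 ‖ R2 ‖ R3 (parallel, all between nodes 0 and 1) = 1/(1/6800 + 1/16 + 1/62000) = 15.96 Ω
R_th = 15.96 Ω

Final answer: V_th = 0.0352 V, R_th = 15.96 Ω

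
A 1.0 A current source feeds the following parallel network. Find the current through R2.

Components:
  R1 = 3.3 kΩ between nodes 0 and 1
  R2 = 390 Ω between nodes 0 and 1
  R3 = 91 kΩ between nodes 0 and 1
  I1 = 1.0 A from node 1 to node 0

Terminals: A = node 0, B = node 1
All resistors sit directly between nodes 0 and 1, so they are in parallel and share one voltage V; the full source current 1 A splits among them.
1/R_par = 1/3300 + 1/390 + 1/91000 = 0.002878 S  =>  R_par = 347.4 Ω
V = I × R_par = 1 × 347.4 = 347.4 V
I_R2 = V/R2 = 347.4/390 = 0.8909 A

Final answer: 0.8909 A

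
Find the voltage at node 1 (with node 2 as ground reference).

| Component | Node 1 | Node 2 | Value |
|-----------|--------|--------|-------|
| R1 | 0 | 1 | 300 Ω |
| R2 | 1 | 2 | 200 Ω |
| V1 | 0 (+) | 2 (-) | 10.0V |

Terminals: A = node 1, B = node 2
Nodal analysis, taking node 2 as the 0 V reference.
Source V1 fixes V_0 = 10 V.
KCL at each unknown node (sum of currents leaving = 0; resistances in Ω):
  Node 1: (V_1 - 10)/300 + (V_1 - 0)/200 = 0
Collecting terms: 0.008333 × V_1 = 0.03333  =>  V_1 = 4 V
The requested potential is V_1 = 4 V.

Final answer: V_1 = 4 V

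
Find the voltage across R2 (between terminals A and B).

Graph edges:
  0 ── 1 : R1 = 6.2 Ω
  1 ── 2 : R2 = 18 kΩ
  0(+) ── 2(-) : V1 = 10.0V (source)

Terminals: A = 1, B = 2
R1 and R2 are in series across V1 (node 0 → node 1 → node 2), and the output A–B is taken across R2, so this is a voltage divider.
Series current: I = V1/(R1 + R2) = 10/(6.2 + 18000) = 10/18010 = 0.0005554 A
V_R2 = I × R2 = V1 × R2/(R1 + R2) = 10 × 18000/18010 = 9.997 V

Final answer: 9.997 V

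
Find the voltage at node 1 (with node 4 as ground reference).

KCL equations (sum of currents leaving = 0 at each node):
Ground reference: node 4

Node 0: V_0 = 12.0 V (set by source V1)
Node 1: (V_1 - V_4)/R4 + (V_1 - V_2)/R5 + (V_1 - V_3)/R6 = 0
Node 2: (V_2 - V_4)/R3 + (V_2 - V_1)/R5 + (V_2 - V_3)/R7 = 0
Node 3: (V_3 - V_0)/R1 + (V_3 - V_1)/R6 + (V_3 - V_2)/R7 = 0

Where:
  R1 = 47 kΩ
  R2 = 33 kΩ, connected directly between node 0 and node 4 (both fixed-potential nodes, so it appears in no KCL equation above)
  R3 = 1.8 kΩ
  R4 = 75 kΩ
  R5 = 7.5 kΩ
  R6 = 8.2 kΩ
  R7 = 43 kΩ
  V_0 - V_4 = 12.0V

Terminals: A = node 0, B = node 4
Nodal analysis, taking node 4 as the 0 V reference.
Source V1 fixes V_0 = 12 V.
KCL at each unknown node (sum of currents leaving = 0; resistances in Ω):
  Node 1: (V_1 - 0)/75000 + (V_1 - V_2)/7500 + (V_1 - V_3)/8200 = 0
  Node 2: (V_2 - 0)/1800 + (V_2 - V_1)/7500 + (V_2 - V_3)/43000 = 0
  Node 3: (V_3 - 12)/47000 + (V_3 - V_1)/8200 + (V_3 - V_2)/43000 = 0
Collecting terms (coefficients in siemens):
  0.0002686·V_1 - 0.0001333·V_2 - 0.000122·V_3 = 0
  0.0007121·V_2 - 0.0001333·V_1 - 0.00002326·V_3 = 0
  0.0001665·V_3 - 0.000122·V_1 - 0.00002326·V_2 = 0.0002553
Solving these 3 simultaneous equations (Gaussian elimination) gives:
  V_1 = 1.32 V, V_2 = 0.3304 V, V_3 = 2.547 V
The requested potential is V_1 = 1.32 V.

Final answer: V_1 = 1.32 V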